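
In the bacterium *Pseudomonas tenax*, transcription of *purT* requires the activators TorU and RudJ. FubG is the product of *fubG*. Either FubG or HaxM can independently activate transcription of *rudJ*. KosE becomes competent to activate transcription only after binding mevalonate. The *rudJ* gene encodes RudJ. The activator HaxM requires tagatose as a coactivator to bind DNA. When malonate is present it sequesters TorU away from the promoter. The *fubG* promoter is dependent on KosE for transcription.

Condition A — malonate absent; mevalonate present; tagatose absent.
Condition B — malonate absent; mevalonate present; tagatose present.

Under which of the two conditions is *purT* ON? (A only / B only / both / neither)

Condition A:
Malonate is absent, so TorU is active.
Mevalonate is present, so KosE is active.
No repressor is bound and KosE is active, so *fubG* is transcribed.
So FubG is produced and active.
Tagatose is absent, so HaxM is inactive.
Activator FubG is present, so *rudJ* is transcribed.
So RudJ is produced and active.
No repressor is bound and TorU and RudJ are active, so *purT* is transcribed.
→ *purT* is ON in A.
Condition B:
Malonate is absent, so TorU is active.
Mevalonate is present, so KosE is active.
No repressor is bound and KosE is active, so *fubG* is transcribed.
So FubG is produced and active.
Tagatose is present, so HaxM is active.
Activator FubG is present, so *rudJ* is transcribed.
So RudJ is produced and active.
No repressor is bound and TorU and RudJ are active, so *purT* is transcribed.
→ *purT* is ON in B.

both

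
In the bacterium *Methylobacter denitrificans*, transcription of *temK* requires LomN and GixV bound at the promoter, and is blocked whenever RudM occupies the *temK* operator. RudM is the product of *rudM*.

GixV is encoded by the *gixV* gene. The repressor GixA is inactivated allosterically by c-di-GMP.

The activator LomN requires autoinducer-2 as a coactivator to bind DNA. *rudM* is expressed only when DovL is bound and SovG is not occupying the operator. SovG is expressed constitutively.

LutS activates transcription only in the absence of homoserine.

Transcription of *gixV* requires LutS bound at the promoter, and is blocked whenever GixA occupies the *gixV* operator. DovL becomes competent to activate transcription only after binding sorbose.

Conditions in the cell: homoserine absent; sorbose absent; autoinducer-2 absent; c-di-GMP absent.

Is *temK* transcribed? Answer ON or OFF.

Autoinducer-2 is absent, so LomN is inactive.
SovG is produced constitutively and is active.
Sorbose is absent, so DovL is inactive.
With repressor SovG bound, *rudM* is not transcribed.
So RudM is not produced.
c-di-GMP is absent, so GixA is active.
Homoserine is absent, so LutS is active.
With repressor GixA bound, *gixV* is not transcribed.
So GixV is not produced.
Required activator LomN is absent, so *temK* is not transcribed.

OFF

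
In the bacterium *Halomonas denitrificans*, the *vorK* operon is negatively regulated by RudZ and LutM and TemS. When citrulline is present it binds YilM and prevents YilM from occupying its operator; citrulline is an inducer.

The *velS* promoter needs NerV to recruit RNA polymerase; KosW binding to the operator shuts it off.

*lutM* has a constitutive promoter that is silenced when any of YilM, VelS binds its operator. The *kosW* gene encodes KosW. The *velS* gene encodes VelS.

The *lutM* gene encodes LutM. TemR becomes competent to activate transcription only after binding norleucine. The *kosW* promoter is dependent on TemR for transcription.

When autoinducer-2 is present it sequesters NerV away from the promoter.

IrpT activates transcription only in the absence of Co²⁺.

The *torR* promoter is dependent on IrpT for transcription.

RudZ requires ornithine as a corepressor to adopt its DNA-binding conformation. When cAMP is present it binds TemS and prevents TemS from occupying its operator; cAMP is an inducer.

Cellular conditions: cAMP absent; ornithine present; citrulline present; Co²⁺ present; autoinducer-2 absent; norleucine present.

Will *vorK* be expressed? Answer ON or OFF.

OFF

Ornithine is present, so RudZ is active.
Citrulline is present, so YilM is inactive.
Norleucine is present, so TemR is active.
No repressor is bound and TemR is active, so *kosW* is transcribed.
So KosW is produced and active.
Autoinducer-2 is absent, so NerV is active.
With repressor KosW bound, *velS* is not transcribed.
So VelS is not produced.
With no repressor bound, *lutM* is transcribed.
So LutM is produced and active.
cAMP is absent, so TemS is active.
With repressor RudZ bound, *vorK* is not transcribed.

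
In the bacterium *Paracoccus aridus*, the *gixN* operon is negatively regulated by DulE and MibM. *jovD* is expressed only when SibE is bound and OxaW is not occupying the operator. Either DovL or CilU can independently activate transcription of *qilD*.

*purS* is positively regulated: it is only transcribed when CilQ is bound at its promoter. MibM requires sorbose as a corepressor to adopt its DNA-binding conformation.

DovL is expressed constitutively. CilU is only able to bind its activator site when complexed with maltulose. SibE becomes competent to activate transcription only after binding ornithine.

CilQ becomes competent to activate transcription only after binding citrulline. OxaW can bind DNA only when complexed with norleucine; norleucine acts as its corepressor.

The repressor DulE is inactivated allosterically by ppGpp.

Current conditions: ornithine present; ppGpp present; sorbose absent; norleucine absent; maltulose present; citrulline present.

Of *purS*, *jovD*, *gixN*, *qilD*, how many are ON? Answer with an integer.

Citrulline is present, so CilQ is active.
No repressor is bound and CilQ is active, so *purS* is transcribed.
→ *purS* is ON.
Norleucine is absent, so OxaW is inactive.
Ornithine is present, so SibE is active.
No repressor is bound and SibE is active, so *jovD* is transcribed.
→ *jovD* is ON.
ppGpp is present, so DulE is inactive.
Sorbose is absent, so MibM is inactive.
With no repressor bound, *gixN* is transcribed.
→ *gixN* is ON.
DovL is produced constitutively and is active.
Maltulose is present, so CilU is active.
Activator DovL is present, so *qilD* is transcribed.
→ *qilD* is ON.
4 of the 4 genes are transcribed.

4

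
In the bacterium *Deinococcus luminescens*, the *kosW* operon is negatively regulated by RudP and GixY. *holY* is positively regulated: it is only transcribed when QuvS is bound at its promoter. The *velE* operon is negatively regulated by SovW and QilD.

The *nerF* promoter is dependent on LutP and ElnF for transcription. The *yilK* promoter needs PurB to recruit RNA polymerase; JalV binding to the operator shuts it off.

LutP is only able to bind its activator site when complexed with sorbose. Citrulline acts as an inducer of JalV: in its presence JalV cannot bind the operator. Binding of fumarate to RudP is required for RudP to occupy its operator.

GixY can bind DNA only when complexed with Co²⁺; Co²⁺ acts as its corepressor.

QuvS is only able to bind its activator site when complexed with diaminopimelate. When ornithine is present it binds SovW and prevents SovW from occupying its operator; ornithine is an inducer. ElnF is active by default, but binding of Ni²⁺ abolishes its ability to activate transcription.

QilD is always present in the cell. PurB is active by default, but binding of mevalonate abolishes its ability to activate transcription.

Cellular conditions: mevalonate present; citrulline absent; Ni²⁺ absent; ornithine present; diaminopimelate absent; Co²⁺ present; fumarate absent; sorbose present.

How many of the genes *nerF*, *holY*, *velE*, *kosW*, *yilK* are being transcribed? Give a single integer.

Sorbose is present, so LutP is active.
Ni²⁺ is absent, so ElnF is active.
No repressor is bound and LutP and ElnF are active, so *nerF* is transcribed.
→ *nerF* is ON.
Diaminopimelate is absent, so QuvS is inactive.
Required activator QuvS is absent, so *holY* is not transcribed.
→ *holY* is OFF.
Ornithine is present, so SovW is inactive.
QilD is produced constitutively and is active.
With repressor QilD bound, *velE* is not transcribed.
→ *velE* is OFF.
Fumarate is absent, so RudP is inactive.
Co²⁺ is present, so GixY is active.
With repressor GixY bound, *kosW* is not transcribed.
→ *kosW* is OFF.
Citrulline is absent, so JalV is active.
Mevalonate is present, so PurB is inactive.
With repressor JalV bound, *yilK* is not transcribed.
→ *yilK* is OFF.
1 of the 5 genes is transcribed.

1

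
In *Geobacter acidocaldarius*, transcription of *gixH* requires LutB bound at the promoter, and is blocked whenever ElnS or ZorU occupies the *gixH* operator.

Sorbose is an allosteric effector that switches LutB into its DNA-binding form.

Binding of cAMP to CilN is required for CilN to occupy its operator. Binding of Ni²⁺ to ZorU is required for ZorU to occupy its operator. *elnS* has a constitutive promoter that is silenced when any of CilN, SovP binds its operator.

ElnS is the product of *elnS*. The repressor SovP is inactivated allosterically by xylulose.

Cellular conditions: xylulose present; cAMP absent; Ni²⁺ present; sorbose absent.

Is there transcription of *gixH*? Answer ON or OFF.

OFF

cAMP is absent, so CilN is inactive.
Xylulose is present, so SovP is inactive.
With no repressor bound, *elnS* is transcribed.
So ElnS is produced and active.
Sorbose is absent, so LutB is inactive.
Ni²⁺ is present, so ZorU is active.
With repressor ElnS bound, *gixH* is not transcribed.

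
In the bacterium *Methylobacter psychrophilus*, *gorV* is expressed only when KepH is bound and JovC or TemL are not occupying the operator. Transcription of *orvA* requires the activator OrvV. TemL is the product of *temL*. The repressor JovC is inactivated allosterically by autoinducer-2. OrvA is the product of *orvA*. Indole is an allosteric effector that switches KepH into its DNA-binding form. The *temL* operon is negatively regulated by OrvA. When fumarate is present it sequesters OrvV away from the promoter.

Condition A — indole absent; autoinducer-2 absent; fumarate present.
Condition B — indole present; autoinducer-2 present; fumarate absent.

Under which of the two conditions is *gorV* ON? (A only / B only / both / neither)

Condition A:
Indole is absent, so KepH is inactive.
Autoinducer-2 is absent, so JovC is active.
Fumarate is present, so OrvV is inactive.
Required activator OrvV is absent, so *orvA* is not transcribed.
So OrvA is not produced.
With no repressor bound, *temL* is transcribed.
So TemL is produced and active.
With repressor JovC bound, *gorV* is not transcribed.
→ *gorV* is OFF in A.
Condition B:
Indole is present, so KepH is active.
Autoinducer-2 is present, so JovC is inactive.
Fumarate is absent, so OrvV is active.
No repressor is bound and OrvV is active, so *orvA* is transcribed.
So OrvA is produced and active.
With repressor OrvA bound, *temL* is not transcribed.
So TemL is not produced.
No repressor is bound and KepH is active, so *gorV* is transcribed.
→ *gorV* is ON in B.

B only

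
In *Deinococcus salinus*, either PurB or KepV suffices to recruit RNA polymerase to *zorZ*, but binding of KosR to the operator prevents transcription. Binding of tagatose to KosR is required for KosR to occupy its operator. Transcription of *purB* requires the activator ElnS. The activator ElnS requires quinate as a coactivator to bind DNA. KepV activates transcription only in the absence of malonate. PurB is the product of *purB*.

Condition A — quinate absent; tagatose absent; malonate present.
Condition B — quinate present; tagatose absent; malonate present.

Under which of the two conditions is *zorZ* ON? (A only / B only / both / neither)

B only

Condition A:
Quinate is absent, so ElnS is inactive.
Required activator ElnS is absent, so *purB* is not transcribed.
So PurB is not produced.
Tagatose is absent, so KosR is inactive.
Malonate is present, so KepV is inactive.
No activator is available at the *zorZ* promoter, so *zorZ* is not transcribed.
→ *zorZ* is OFF in A.
Condition B:
Quinate is present, so ElnS is active.
No repressor is bound and ElnS is active, so *purB* is transcribed.
So PurB is produced and active.
Tagatose is absent, so KosR is inactive.
Malonate is present, so KepV is inactive.
Activator PurB is present, so *zorZ* is transcribed.
→ *zorZ* is ON in B.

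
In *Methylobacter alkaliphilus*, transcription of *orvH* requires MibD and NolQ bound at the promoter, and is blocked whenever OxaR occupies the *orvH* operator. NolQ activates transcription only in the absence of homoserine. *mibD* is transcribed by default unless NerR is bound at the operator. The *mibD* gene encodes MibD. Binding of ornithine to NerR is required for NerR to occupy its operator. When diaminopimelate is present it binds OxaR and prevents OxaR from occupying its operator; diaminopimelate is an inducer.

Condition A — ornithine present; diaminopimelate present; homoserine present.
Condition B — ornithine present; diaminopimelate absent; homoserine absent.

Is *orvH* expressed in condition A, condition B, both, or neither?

Condition A:
Ornithine is present, so NerR is active.
With repressor NerR bound, *mibD* is not transcribed.
So MibD is not produced.
Diaminopimelate is present, so OxaR is inactive.
Homoserine is present, so NolQ is inactive.
Required activator MibD is absent, so *orvH* is not transcribed.
→ *orvH* is OFF in A.
Condition B:
Ornithine is present, so NerR is active.
With repressor NerR bound, *mibD* is not transcribed.
So MibD is not produced.
Diaminopimelate is absent, so OxaR is active.
Homoserine is absent, so NolQ is active.
With repressor OxaR bound, *orvH* is not transcribed.
→ *orvH* is OFF in B.

neither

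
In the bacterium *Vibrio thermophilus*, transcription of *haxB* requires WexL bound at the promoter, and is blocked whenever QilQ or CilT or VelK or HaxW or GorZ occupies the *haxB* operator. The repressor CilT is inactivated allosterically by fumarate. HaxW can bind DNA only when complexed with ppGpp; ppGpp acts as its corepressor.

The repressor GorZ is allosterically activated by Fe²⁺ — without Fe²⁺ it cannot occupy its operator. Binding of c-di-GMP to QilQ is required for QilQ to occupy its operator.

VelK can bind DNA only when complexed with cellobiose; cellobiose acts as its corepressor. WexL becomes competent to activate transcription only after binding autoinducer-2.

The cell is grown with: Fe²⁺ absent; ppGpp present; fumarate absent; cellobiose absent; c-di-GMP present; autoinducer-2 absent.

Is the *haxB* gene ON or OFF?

OFF

c-di-GMP is present, so QilQ is active.
Fumarate is absent, so CilT is active.
Autoinducer-2 is absent, so WexL is inactive.
Cellobiose is absent, so VelK is inactive.
ppGpp is present, so HaxW is active.
Fe²⁺ is absent, so GorZ is inactive.
With repressor QilQ bound, *haxB* is not transcribed.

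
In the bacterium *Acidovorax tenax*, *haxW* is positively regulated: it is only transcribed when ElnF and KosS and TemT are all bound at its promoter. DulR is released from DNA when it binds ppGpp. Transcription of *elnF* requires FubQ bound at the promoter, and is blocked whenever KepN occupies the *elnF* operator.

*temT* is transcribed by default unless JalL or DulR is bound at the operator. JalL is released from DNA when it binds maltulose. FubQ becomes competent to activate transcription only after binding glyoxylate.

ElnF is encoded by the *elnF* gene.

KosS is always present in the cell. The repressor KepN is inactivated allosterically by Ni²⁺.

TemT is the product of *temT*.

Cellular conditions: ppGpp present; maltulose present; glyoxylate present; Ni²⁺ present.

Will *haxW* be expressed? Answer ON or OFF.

ON

Ni²⁺ is present, so KepN is inactive.
Glyoxylate is present, so FubQ is active.
No repressor is bound and FubQ is active, so *elnF* is transcribed.
So ElnF is produced and active.
KosS is produced constitutively and is active.
Maltulose is present, so JalL is inactive.
ppGpp is present, so DulR is inactive.
With no repressor bound, *temT* is transcribed.
So TemT is produced and active.
No repressor is bound and ElnF and KosS and TemT are active, so *haxW* is transcribed.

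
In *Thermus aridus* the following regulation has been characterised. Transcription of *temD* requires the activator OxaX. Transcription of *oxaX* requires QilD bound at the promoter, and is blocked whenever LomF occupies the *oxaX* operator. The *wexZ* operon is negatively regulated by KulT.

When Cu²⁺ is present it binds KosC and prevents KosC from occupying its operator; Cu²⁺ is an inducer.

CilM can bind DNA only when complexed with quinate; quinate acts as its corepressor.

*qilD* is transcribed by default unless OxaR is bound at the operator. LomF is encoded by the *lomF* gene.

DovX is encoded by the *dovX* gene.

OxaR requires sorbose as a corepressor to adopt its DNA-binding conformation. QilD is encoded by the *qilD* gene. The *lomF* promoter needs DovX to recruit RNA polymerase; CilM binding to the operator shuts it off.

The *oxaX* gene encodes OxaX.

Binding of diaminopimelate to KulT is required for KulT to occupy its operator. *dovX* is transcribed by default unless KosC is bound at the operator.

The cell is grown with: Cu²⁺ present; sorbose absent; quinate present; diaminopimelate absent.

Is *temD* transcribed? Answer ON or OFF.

ON

Cu²⁺ is present, so KosC is inactive.
With no repressor bound, *dovX* is transcribed.
So DovX is produced and active.
Quinate is present, so CilM is active.
With repressor CilM bound, *lomF* is not transcribed.
So LomF is not produced.
Sorbose is absent, so OxaR is inactive.
With no repressor bound, *qilD* is transcribed.
So QilD is produced and active.
No repressor is bound and QilD is active, so *oxaX* is transcribed.
So OxaX is produced and active.
No repressor is bound and OxaX is active, so *temD* is transcribed.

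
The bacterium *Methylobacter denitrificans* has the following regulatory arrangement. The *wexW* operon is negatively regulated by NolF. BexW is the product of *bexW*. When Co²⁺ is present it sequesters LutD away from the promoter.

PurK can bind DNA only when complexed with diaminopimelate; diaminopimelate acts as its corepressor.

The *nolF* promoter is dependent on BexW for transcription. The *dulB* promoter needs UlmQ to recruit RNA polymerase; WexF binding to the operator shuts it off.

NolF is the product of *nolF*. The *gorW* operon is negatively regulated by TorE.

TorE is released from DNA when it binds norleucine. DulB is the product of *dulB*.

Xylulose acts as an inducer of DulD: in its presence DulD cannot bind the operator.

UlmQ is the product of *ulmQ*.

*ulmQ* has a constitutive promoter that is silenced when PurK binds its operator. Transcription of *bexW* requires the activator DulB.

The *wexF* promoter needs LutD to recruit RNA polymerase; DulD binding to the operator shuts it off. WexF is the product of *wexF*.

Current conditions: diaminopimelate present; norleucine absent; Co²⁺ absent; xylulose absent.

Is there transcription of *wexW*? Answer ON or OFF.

Xylulose is absent, so DulD is active.
Co²⁺ is absent, so LutD is active.
With repressor DulD bound, *wexF* is not transcribed.
So WexF is not produced.
Diaminopimelate is present, so PurK is active.
With repressor PurK bound, *ulmQ* is not transcribed.
So UlmQ is not produced.
Required activator UlmQ is absent, so *dulB* is not transcribed.
So DulB is not produced.
Required activator DulB is absent, so *bexW* is not transcribed.
So BexW is not produced.
Required activator BexW is absent, so *nolF* is not transcribed.
So NolF is not produced.
With no repressor bound, *wexW* is transcribed.

ON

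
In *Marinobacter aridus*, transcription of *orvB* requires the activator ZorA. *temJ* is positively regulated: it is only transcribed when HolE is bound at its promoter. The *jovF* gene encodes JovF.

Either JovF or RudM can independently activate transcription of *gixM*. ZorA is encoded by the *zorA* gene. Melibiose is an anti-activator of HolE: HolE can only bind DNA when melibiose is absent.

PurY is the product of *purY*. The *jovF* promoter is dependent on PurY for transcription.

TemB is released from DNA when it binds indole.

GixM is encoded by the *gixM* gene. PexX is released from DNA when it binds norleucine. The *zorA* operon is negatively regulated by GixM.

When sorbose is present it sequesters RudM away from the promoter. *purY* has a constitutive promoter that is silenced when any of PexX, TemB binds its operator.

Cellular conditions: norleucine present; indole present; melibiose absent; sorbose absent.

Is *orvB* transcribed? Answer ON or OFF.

OFF

Norleucine is present, so PexX is inactive.
Indole is present, so TemB is inactive.
With no repressor bound, *purY* is transcribed.
So PurY is produced and active.
No repressor is bound and PurY is active, so *jovF* is transcribed.
So JovF is produced and active.
Sorbose is absent, so RudM is active.
Activator JovF is present, so *gixM* is transcribed.
So GixM is produced and active.
With repressor GixM bound, *zorA* is not transcribed.
So ZorA is not produced.
Required activator ZorA is absent, so *orvB* is not transcribed.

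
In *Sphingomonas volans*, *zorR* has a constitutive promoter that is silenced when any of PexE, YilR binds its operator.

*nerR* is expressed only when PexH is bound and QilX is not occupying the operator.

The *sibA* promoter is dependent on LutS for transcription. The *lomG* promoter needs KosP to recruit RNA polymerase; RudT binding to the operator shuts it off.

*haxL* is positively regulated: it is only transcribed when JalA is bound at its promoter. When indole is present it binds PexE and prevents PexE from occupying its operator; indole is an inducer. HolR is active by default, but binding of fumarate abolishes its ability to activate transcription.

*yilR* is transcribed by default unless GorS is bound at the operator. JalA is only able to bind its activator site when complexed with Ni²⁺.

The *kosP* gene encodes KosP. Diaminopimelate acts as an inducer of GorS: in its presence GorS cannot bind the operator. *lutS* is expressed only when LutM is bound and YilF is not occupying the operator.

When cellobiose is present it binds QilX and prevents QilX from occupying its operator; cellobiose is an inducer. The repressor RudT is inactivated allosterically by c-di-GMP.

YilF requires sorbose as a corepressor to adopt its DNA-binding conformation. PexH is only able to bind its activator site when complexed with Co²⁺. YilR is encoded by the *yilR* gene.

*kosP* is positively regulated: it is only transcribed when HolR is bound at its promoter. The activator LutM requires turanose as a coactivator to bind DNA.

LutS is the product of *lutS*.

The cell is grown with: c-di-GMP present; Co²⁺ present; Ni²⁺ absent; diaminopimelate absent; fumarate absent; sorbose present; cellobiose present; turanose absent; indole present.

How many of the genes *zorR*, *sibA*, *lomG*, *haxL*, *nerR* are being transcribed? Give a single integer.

3

Indole is present, so PexE is inactive.
Diaminopimelate is absent, so GorS is active.
With repressor GorS bound, *yilR* is not transcribed.
So YilR is not produced.
With no repressor bound, *zorR* is transcribed.
→ *zorR* is ON.
Turanose is absent, so LutM is inactive.
Sorbose is present, so YilF is active.
With repressor YilF bound, *lutS* is not transcribed.
So LutS is not produced.
Required activator LutS is absent, so *sibA* is not transcribed.
→ *sibA* is OFF.
c-di-GMP is present, so RudT is inactive.
Fumarate is absent, so HolR is active.
No repressor is bound and HolR is active, so *kosP* is transcribed.
So KosP is produced and active.
No repressor is bound and KosP is active, so *lomG* is transcribed.
→ *lomG* is ON.
Ni²⁺ is absent, so JalA is inactive.
Required activator JalA is absent, so *haxL* is not transcribed.
→ *haxL* is OFF.
Cellobiose is present, so QilX is inactive.
Co²⁺ is present, so PexH is active.
No repressor is bound and PexH is active, so *nerR* is transcribed.
→ *nerR* is ON.
3 of the 5 genes are transcribed.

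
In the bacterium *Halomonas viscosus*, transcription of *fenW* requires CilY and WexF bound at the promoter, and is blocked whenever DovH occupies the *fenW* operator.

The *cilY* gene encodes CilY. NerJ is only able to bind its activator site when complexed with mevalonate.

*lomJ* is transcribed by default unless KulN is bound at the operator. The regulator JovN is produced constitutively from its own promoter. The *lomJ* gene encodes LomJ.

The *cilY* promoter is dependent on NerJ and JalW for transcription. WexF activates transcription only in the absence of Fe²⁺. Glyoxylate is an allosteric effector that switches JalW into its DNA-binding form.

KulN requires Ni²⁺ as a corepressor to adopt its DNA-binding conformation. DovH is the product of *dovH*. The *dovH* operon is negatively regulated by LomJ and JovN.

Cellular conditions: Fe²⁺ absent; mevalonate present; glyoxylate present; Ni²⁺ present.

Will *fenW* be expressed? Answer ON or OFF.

Mevalonate is present, so NerJ is active.
Glyoxylate is present, so JalW is active.
No repressor is bound and NerJ and JalW are active, so *cilY* is transcribed.
So CilY is produced and active.
Fe²⁺ is absent, so WexF is active.
Ni²⁺ is present, so KulN is active.
With repressor KulN bound, *lomJ* is not transcribed.
So LomJ is not produced.
JovN is produced constitutively and is active.
With repressor JovN bound, *dovH* is not transcribed.
So DovH is not produced.
No repressor is bound and CilY and WexF are active, so *fenW* is transcribed.

ON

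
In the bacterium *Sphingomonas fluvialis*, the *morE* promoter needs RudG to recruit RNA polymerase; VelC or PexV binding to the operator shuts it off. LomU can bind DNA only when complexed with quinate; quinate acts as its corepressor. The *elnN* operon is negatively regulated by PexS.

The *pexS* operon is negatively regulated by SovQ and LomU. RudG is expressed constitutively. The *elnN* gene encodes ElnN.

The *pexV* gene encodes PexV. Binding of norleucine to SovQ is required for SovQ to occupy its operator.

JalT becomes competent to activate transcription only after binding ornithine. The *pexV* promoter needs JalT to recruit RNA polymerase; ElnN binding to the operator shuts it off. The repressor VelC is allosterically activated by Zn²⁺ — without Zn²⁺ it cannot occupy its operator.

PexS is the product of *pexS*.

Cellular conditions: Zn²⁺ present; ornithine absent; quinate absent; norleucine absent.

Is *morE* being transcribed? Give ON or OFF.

Zn²⁺ is present, so VelC is active.
RudG is produced constitutively and is active.
Norleucine is absent, so SovQ is inactive.
Quinate is absent, so LomU is inactive.
With no repressor bound, *pexS* is transcribed.
So PexS is produced and active.
With repressor PexS bound, *elnN* is not transcribed.
So ElnN is not produced.
Ornithine is absent, so JalT is inactive.
Required activator JalT is absent, so *pexV* is not transcribed.
So PexV is not produced.
With repressor VelC bound, *morE* is not transcribed.

OFF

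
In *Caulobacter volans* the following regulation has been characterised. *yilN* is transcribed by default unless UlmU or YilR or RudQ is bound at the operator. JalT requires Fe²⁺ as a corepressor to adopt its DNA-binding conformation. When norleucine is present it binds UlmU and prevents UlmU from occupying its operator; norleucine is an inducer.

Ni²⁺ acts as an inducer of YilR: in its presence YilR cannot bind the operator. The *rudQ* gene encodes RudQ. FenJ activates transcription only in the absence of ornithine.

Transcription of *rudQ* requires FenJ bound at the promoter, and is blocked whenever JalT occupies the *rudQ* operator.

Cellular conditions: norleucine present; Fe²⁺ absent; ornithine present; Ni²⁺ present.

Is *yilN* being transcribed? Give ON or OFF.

Norleucine is present, so UlmU is inactive.
Ni²⁺ is present, so YilR is inactive.
Fe²⁺ is absent, so JalT is inactive.
Ornithine is present, so FenJ is inactive.
Required activator FenJ is absent, so *rudQ* is not transcribed.
So RudQ is not produced.
With no repressor bound, *yilN* is transcribed.

ON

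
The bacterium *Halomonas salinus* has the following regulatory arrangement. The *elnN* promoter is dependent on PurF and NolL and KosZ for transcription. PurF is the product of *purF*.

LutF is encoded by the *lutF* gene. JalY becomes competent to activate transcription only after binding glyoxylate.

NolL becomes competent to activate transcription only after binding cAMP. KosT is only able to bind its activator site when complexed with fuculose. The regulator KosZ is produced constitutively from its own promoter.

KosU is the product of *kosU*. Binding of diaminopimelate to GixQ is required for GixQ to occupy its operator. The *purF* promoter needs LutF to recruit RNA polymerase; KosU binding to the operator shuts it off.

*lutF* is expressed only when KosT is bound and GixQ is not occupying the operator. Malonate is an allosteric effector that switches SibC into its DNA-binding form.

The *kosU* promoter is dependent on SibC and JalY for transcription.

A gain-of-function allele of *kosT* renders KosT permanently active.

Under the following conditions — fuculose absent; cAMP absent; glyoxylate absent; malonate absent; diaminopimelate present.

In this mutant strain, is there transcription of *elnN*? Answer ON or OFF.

OFF

Malonate is absent, so SibC is inactive.
Glyoxylate is absent, so JalY is inactive.
Required activator SibC is absent, so *kosU* is not transcribed.
So KosU is not produced.
KosT is constitutively active in this strain.
Diaminopimelate is present, so GixQ is active.
With repressor GixQ bound, *lutF* is not transcribed.
So LutF is not produced.
Required activator LutF is absent, so *purF* is not transcribed.
So PurF is not produced.
cAMP is absent, so NolL is inactive.
KosZ is produced constitutively and is active.
Required activator PurF is absent, so *elnN* is not transcribed.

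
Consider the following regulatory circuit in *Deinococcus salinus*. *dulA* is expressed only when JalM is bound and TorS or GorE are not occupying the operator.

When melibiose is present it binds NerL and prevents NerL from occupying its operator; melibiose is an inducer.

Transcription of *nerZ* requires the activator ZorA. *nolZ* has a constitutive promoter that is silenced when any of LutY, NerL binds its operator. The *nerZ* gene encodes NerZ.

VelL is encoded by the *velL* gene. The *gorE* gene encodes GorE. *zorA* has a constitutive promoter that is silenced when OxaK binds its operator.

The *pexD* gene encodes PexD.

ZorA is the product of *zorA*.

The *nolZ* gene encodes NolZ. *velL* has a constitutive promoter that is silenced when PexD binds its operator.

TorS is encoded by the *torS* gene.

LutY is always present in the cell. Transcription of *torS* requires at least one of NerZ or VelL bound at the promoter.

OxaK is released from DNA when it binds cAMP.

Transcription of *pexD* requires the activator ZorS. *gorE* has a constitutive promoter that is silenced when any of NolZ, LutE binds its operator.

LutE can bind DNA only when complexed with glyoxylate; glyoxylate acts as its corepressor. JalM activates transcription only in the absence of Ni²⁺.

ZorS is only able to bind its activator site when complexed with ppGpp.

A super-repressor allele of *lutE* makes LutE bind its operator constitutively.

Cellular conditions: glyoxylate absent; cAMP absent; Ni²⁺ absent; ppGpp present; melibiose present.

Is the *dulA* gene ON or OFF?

cAMP is absent, so OxaK is active.
With repressor OxaK bound, *zorA* is not transcribed.
So ZorA is not produced.
Required activator ZorA is absent, so *nerZ* is not transcribed.
So NerZ is not produced.
ppGpp is present, so ZorS is active.
No repressor is bound and ZorS is active, so *pexD* is transcribed.
So PexD is produced and active.
With repressor PexD bound, *velL* is not transcribed.
So VelL is not produced.
No activator is available at the *torS* promoter, so *torS* is not transcribed.
So TorS is not produced.
LutY is produced constitutively and is active.
Melibiose is present, so NerL is inactive.
With repressor LutY bound, *nolZ* is not transcribed.
So NolZ is not produced.
LutE is constitutively active in this strain.
With repressor LutE bound, *gorE* is not transcribed.
So GorE is not produced.
Ni²⁺ is absent, so JalM is active.
No repressor is bound and JalM is active, so *dulA* is transcribed.

ON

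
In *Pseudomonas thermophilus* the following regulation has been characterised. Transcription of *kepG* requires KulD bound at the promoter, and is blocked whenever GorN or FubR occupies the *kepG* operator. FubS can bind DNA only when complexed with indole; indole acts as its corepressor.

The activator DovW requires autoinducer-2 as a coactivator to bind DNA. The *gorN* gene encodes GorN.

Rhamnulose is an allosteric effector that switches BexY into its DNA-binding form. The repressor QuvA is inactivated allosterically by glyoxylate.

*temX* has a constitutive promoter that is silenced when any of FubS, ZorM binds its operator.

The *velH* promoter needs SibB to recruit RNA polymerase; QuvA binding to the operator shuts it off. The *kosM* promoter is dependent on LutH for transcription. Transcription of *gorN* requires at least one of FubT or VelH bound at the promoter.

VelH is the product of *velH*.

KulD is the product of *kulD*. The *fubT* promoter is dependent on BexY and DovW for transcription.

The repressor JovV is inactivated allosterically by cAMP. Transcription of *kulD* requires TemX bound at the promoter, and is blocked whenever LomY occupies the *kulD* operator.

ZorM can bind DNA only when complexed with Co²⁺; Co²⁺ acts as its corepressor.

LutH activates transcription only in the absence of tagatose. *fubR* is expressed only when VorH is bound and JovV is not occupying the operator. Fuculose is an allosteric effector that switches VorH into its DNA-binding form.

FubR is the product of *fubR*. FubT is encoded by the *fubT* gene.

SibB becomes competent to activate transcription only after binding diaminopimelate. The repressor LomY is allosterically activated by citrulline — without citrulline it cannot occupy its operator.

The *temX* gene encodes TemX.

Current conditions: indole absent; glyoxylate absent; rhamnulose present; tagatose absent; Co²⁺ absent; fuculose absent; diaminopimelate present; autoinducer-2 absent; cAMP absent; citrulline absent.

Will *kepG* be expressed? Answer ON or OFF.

Rhamnulose is present, so BexY is active.
Autoinducer-2 is absent, so DovW is inactive.
Required activator DovW is absent, so *fubT* is not transcribed.
So FubT is not produced.
Diaminopimelate is present, so SibB is active.
Glyoxylate is absent, so QuvA is active.
With repressor QuvA bound, *velH* is not transcribed.
So VelH is not produced.
No activator is available at the *gorN* promoter, so *gorN* is not transcribed.
So GorN is not produced.
Citrulline is absent, so LomY is inactive.
Indole is absent, so FubS is inactive.
Co²⁺ is absent, so ZorM is inactive.
With no repressor bound, *temX* is transcribed.
So TemX is produced and active.
No repressor is bound and TemX is active, so *kulD* is transcribed.
So KulD is produced and active.
cAMP is absent, so JovV is active.
Fuculose is absent, so VorH is inactive.
With repressor JovV bound, *fubR* is not transcribed.
So FubR is not produced.
No repressor is bound and KulD is active, so *kepG* is transcribed.

ON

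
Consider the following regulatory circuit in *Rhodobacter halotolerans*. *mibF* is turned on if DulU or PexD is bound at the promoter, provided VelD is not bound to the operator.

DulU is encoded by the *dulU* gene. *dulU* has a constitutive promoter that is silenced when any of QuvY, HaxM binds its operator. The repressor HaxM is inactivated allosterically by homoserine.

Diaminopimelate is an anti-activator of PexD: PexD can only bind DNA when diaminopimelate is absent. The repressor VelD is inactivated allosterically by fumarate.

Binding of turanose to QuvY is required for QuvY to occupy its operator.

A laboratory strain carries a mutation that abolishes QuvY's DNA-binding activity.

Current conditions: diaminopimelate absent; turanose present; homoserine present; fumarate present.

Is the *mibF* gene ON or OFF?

ON

QuvY is non-functional in this strain, so it has no effect.
Homoserine is present, so HaxM is inactive.
With no repressor bound, *dulU* is transcribed.
So DulU is produced and active.
Diaminopimelate is absent, so PexD is active.
Fumarate is present, so VelD is inactive.
Activator DulU is present, so *mibF* is transcribed.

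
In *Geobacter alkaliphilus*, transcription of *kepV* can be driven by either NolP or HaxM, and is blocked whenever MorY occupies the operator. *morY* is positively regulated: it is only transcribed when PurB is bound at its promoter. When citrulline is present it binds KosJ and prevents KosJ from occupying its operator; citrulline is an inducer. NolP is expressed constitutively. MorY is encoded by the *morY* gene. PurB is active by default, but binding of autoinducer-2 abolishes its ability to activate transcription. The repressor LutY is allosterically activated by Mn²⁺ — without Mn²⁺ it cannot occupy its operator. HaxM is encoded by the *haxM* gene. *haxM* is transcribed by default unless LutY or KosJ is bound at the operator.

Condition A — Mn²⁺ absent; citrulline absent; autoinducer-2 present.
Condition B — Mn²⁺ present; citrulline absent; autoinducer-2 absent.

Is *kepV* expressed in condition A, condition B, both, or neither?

A only

Condition A:
NolP is produced constitutively and is active.
Mn²⁺ is absent, so LutY is inactive.
Citrulline is absent, so KosJ is active.
With repressor KosJ bound, *haxM* is not transcribed.
So HaxM is not produced.
Autoinducer-2 is present, so PurB is inactive.
Required activator PurB is absent, so *morY* is not transcribed.
So MorY is not produced.
Activator NolP is present, so *kepV* is transcribed.
→ *kepV* is ON in A.
Condition B:
NolP is produced constitutively and is active.
Mn²⁺ is present, so LutY is active.
Citrulline is absent, so KosJ is active.
With repressor LutY bound, *haxM* is not transcribed.
So HaxM is not produced.
Autoinducer-2 is absent, so PurB is active.
No repressor is bound and PurB is active, so *morY* is transcribed.
So MorY is produced and active.
With repressor MorY bound, *kepV* is not transcribed.
→ *kepV* is OFF in B.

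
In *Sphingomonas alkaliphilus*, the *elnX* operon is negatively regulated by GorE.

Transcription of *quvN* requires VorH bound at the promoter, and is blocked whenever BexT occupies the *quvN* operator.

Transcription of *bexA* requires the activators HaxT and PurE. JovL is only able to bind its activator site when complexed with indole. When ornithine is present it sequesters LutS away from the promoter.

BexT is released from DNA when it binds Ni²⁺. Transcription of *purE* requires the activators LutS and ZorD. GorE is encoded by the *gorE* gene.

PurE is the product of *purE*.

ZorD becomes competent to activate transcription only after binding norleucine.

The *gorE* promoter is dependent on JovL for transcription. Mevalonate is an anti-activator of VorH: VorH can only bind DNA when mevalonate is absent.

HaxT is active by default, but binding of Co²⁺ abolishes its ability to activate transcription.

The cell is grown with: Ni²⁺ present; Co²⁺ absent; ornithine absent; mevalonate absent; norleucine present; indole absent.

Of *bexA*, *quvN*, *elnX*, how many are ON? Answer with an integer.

3

Co²⁺ is absent, so HaxT is active.
Ornithine is absent, so LutS is active.
Norleucine is present, so ZorD is active.
No repressor is bound and LutS and ZorD are active, so *purE* is transcribed.
So PurE is produced and active.
No repressor is bound and HaxT and PurE are active, so *bexA* is transcribed.
→ *bexA* is ON.
Ni²⁺ is present, so BexT is inactive.
Mevalonate is absent, so VorH is active.
No repressor is bound and VorH is active, so *quvN* is transcribed.
→ *quvN* is ON.
Indole is absent, so JovL is inactive.
Required activator JovL is absent, so *gorE* is not transcribed.
So GorE is not produced.
With no repressor bound, *elnX* is transcribed.
→ *elnX* is ON.
3 of the 3 genes are transcribed.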